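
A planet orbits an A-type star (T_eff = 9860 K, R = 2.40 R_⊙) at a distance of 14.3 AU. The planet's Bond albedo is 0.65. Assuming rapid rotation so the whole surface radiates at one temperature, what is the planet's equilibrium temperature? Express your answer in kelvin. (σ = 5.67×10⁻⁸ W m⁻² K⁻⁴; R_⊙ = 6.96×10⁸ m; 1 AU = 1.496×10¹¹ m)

R_⋆ = 2.40 × 6.96×10⁸ = 1.67×10⁹ m.
d = 14.3 AU = 2.14×10¹² m.
L = 4πR_⋆²σT_⋆⁴ = 4π(1.67×10⁹)² × 5.67×10⁻⁸ × (9860)⁴ = 1.88×10²⁸ W.
S = L/(4πd²) = 327 W m⁻².
Energy balance: absorbed = emitted ⇒ πR²·S(1−A) = 4πR²·σT_eq⁴, so T_eq⁴ = S(1−A)/(4σ).
T_eq = [327 × 0.35 / (4 × 5.67×10⁻⁸)]^(1/4) = (5.04×10⁸)^(1/4) = 150 K.

T_eq ≈ 150 K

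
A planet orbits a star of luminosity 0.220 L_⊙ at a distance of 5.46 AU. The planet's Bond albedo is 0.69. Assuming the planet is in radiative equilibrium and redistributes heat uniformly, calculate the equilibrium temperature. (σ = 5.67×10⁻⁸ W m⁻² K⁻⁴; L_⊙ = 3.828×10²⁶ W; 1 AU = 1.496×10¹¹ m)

d = 5.46 AU = 8.17×10¹¹ m.
L = 0.220 × 3.828×10²⁶ = 8.42×10²⁵ W.
Flux: S = L/(4πd²) = 8.42×10²⁵/(4π×(8.17×10¹¹)²) = 10.0 W m⁻².
Energy balance: absorbed = emitted ⇒ πR²·S(1−A) = 4πR²·σT_eq⁴, so T_eq⁴ = S(1−A)/(4σ).
T_eq = [10.0 × 0.31 / (4 × 5.67×10⁻⁸)]^(1/4) = (1.37×10⁷)^(1/4) = 60.9 K.

T_eq ≈ 60.9 K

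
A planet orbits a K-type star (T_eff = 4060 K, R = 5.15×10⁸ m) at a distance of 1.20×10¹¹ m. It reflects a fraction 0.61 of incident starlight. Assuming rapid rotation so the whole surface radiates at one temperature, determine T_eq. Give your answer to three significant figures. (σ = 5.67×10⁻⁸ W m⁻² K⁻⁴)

T_eq ≈ 149 K

L = 4πR_⋆²σT_⋆⁴ = 4π(5.15×10⁸)² × 5.67×10⁻⁸ × (4060)⁴ = 5.13×10²⁵ W.
S = L/(4πd²) = 284 W m⁻².
Energy balance: absorbed = emitted ⇒ πR²·S(1−A) = 4πR²·σT_eq⁴, so T_eq⁴ = S(1−A)/(4σ).
T_eq = [284 × 0.39 / (4 × 5.67×10⁻⁸)]^(1/4) = (4.88×10⁸)^(1/4) = 149 K.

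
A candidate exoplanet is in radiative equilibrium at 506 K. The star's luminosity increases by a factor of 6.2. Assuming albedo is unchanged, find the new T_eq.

T_eq ∝ L^(1/4) · d^(−1/2).
T′ = 506 × 6.2^(1/4) = 798 K.

T_eq ≈ 798 K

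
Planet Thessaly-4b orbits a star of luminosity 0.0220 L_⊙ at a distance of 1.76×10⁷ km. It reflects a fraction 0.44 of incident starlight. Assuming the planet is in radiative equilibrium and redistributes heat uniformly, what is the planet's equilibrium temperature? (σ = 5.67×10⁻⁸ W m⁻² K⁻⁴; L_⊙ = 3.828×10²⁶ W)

T_eq ≈ 270 K

d = 1.76×10⁷ km = 1.76×10¹⁰ m.
L = 0.0220 × 3.828×10²⁶ = 8.42×10²⁴ W.
Flux: S = L/(4πd²) = 8.42×10²⁴/(4π×(1.76×10¹⁰)²) = 2160 W m⁻².
Energy balance: absorbed = emitted ⇒ πR²·S(1−A) = 4πR²·σT_eq⁴, so T_eq⁴ = S(1−A)/(4σ).
T_eq = [2160 × 0.56 / (4 × 5.67×10⁻⁸)]^(1/4) = (5.34×10⁹)^(1/4) = 270 K.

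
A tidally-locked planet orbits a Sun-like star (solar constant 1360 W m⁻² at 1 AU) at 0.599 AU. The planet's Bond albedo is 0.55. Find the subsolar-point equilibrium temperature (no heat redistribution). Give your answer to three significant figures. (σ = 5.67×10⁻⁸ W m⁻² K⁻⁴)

T_ss ≈ 416 K

Flux at 0.599 AU: S = 1360/0.599² = 3790 W m⁻².
At the subsolar point the surface absorbs S(1−A) and emits σT⁴ per unit area — no factor of 4, since only the local patch is in balance.
T = [3790 × 0.45 / 5.67×10⁻⁸]^(1/4) = (3.01×10¹⁰)^(1/4) = 416 K.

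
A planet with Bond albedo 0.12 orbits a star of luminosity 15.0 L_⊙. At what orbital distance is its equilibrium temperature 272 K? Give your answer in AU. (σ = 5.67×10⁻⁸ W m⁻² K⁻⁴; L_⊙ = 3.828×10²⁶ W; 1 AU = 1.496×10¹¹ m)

d ≈ 3.80 AU

L = 15.0 × 3.828×10²⁶ = 5.74×10²⁷ W.
From T_eq⁴ = L(1−A)/(16πσd²): d = √[L(1−A)/(16πσT_eq⁴)].
d = √[5.74×10²⁷ × 0.88 / (16π × 5.67×10⁻⁸ × (272)⁴)] = 5.69×10¹¹ m = 3.80 AU.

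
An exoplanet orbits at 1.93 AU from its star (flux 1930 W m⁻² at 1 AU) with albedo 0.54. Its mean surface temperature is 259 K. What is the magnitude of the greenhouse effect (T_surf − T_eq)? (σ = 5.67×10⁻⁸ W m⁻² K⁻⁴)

S = 1930/1.93² = 518.1 W m⁻².
T_eq = [S(1−A)/(4σ)]^(1/4) = [518.1×0.46/(4×5.67×10⁻⁸)]^(1/4) = 180.0 K.
ΔT = T_surf − T_eq = 259 − 180.0.

ΔT ≈ 79.0 K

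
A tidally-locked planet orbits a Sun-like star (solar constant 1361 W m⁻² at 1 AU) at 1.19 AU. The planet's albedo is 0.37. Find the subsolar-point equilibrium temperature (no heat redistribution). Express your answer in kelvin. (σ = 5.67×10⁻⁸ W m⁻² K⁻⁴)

T_ss ≈ 321 K

Flux at 1.19 AU: S = 1361/1.19² = 961 W m⁻².
At the subsolar point the surface absorbs S(1−A) and emits σT⁴ per unit area — no factor of 4, since only the local patch is in balance.
T = [961 × 0.63 / 5.67×10⁻⁸]^(1/4) = (1.07×10¹⁰)^(1/4) = 321 K.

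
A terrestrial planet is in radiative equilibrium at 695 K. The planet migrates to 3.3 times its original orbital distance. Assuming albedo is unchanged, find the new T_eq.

T_eq ≈ 383 K

T_eq ∝ L^(1/4) · d^(−1/2).
T′ = 695 / 3.3^(1/2) = 383 K.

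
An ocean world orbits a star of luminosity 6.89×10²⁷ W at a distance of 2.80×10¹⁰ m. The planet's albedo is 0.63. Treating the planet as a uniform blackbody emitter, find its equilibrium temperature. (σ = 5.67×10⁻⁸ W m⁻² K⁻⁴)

T_eq ≈ 1030 K

Flux: S = L/(4πd²) = 6.89×10²⁷/(4π×(2.80×10¹⁰)²) = 6.99×10⁵ W m⁻².
Energy balance: absorbed = emitted ⇒ πR²·S(1−A) = 4πR²·σT_eq⁴, so T_eq⁴ = S(1−A)/(4σ).
T_eq = [6.99×10⁵ × 0.37 / (4 × 5.67×10⁻⁸)]^(1/4) = (1.14×10¹²)^(1/4) = 1030 K.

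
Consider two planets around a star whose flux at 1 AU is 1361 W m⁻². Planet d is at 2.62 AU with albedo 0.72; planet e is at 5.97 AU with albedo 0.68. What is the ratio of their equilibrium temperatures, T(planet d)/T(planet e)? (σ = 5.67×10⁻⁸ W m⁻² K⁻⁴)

T_eq = [S₀(1−A)/(4σd²)]^(1/4), so T ∝ (1−A)^(1/4) / √d.
T₁ = [1361×0.28/(4×5.67×10⁻⁸×2.62²)]^(1/4) = 125.08 K.
T₂ = [1361×0.32/(4×5.67×10⁻⁸×5.97²)]^(1/4) = 85.67 K.

T₁/T₂ ≈ 1.460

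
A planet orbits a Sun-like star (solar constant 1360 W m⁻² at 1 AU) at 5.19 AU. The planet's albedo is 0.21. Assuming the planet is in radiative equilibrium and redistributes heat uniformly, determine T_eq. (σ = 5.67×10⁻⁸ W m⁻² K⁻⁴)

Flux at 5.19 AU: S = 1360/5.19² = 50.5 W m⁻².
Energy balance: absorbed = emitted ⇒ πR²·S(1−A) = 4πR²·σT_eq⁴, so T_eq⁴ = S(1−A)/(4σ).
T_eq = [50.5 × 0.79 / (4 × 5.67×10⁻⁸)]^(1/4) = (1.76×10⁸)^(1/4) = 115 K.

T_eq ≈ 115 K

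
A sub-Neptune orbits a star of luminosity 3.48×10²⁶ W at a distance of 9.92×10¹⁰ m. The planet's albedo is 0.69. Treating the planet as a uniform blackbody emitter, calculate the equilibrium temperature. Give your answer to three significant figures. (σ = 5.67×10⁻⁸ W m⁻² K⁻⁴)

T_eq ≈ 249 K

Flux: S = L/(4πd²) = 3.48×10²⁶/(4π×(9.92×10¹⁰)²) = 2810 W m⁻².
Energy balance: absorbed = emitted ⇒ πR²·S(1−A) = 4πR²·σT_eq⁴, so T_eq⁴ = S(1−A)/(4σ).
T_eq = [2810 × 0.31 / (4 × 5.67×10⁻⁸)]^(1/4) = (3.85×10⁹)^(1/4) = 249 K.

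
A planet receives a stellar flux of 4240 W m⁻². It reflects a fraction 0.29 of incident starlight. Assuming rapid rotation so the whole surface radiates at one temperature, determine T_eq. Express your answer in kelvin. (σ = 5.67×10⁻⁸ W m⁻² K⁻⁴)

T_eq ≈ 339 K

Energy balance: absorbed = emitted ⇒ πR²·S(1−A) = 4πR²·σT_eq⁴, so T_eq⁴ = S(1−A)/(4σ).
T_eq = [4240 × 0.71 / (4 × 5.67×10⁻⁸)]^(1/4) = (1.33×10¹⁰)^(1/4) = 339 K.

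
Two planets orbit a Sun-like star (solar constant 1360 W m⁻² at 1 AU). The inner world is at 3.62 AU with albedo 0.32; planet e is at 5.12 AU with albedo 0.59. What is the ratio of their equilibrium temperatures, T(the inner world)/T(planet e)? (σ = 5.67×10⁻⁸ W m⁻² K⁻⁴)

T₁/T₂ ≈ 1.350

T_eq = [S₀(1−A)/(4σd²)]^(1/4), so T ∝ (1−A)^(1/4) / √d.
T₁ = [1360×0.68/(4×5.67×10⁻⁸×3.62²)]^(1/4) = 132.81 K.
T₂ = [1360×0.41/(4×5.67×10⁻⁸×5.12²)]^(1/4) = 98.41 K.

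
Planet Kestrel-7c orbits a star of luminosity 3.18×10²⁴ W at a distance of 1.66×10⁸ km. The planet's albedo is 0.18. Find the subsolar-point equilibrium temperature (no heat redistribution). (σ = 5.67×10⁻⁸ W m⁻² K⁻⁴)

T_ss ≈ 107 K

d = 1.66×10⁸ km = 1.66×10¹¹ m.
Flux: S = L/(4πd²) = 3.18×10²⁴/(4π×(1.66×10¹¹)²) = 9.18 W m⁻².
At the subsolar point the surface absorbs S(1−A) and emits σT⁴ per unit area — no factor of 4, since only the local patch is in balance.
T = [9.18 × 0.82 / 5.67×10⁻⁸]^(1/4) = (1.33×10⁸)^(1/4) = 107 K.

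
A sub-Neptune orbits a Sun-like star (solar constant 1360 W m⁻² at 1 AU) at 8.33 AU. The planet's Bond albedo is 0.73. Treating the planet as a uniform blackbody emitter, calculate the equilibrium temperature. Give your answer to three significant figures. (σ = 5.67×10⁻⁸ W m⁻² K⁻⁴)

T_eq ≈ 69.5 K

Flux at 8.33 AU: S = 1360/8.33² = 19.6 W m⁻².
Energy balance: absorbed = emitted ⇒ πR²·S(1−A) = 4πR²·σT_eq⁴, so T_eq⁴ = S(1−A)/(4σ).
T_eq = [19.6 × 0.27 / (4 × 5.67×10⁻⁸)]^(1/4) = (2.33×10⁷)^(1/4) = 69.5 K.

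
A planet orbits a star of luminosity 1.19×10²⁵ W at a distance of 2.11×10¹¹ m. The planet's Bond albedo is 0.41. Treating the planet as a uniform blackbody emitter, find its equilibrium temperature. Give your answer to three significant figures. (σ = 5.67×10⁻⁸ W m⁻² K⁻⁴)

T_eq ≈ 86.2 K

Flux: S = L/(4πd²) = 1.19×10²⁵/(4π×(2.11×10¹¹)²) = 21.3 W m⁻².
Energy balance: absorbed = emitted ⇒ πR²·S(1−A) = 4πR²·σT_eq⁴, so T_eq⁴ = S(1−A)/(4σ).
T_eq = [21.3 × 0.59 / (4 × 5.67×10⁻⁸)]^(1/4) = (5.53×10⁷)^(1/4) = 86.2 K.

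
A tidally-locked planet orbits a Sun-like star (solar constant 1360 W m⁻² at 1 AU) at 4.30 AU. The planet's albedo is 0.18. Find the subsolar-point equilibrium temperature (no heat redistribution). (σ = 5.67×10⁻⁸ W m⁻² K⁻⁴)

Flux at 4.30 AU: S = 1360/4.30² = 73.6 W m⁻².
At the subsolar point the surface absorbs S(1−A) and emits σT⁴ per unit area — no factor of 4, since only the local patch is in balance.
T = [73.6 × 0.82 / 5.67×10⁻⁸]^(1/4) = (1.06×10⁹)^(1/4) = 181 K.

T_ss ≈ 181 K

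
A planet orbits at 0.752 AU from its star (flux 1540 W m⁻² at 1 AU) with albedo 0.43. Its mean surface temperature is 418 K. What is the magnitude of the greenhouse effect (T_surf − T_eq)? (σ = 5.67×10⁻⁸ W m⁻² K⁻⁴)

S = 1540/0.752² = 2723 W m⁻².
T_eq = [S(1−A)/(4σ)]^(1/4) = [2723×0.57/(4×5.67×10⁻⁸)]^(1/4) = 287.6 K.
ΔT = T_surf − T_eq = 418 − 287.6.

ΔT ≈ 130.4 K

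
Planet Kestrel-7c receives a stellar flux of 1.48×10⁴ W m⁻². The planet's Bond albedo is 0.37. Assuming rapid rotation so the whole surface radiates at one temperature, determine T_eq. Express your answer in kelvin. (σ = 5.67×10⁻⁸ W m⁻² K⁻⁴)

T_eq ≈ 450 K

Energy balance: absorbed = emitted ⇒ πR²·S(1−A) = 4πR²·σT_eq⁴, so T_eq⁴ = S(1−A)/(4σ).
T_eq = [1.48×10⁴ × 0.63 / (4 × 5.67×10⁻⁸)]^(1/4) = (4.11×10¹⁰)^(1/4) = 450 K.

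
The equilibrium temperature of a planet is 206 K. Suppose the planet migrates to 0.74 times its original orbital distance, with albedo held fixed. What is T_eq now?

T_eq ∝ L^(1/4) · d^(−1/2).
T′ = 206 / 0.74^(1/2) = 239 K.

T_eq ≈ 239 K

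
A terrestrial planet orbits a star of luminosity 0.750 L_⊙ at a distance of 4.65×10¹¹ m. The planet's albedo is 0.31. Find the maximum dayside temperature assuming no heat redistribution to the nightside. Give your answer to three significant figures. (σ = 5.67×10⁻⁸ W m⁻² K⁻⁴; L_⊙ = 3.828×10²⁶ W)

T_ss ≈ 189 K

L = 0.750 × 3.828×10²⁶ = 2.87×10²⁶ W.
Flux: S = L/(4πd²) = 2.87×10²⁶/(4π×(4.65×10¹¹)²) = 106 W m⁻².
With no redistribution each surface element balances locally: S(1−A) = σT⁴.
T = [106 × 0.69 / 5.67×10⁻⁸]^(1/4) = (1.29×10⁹)^(1/4) = 189 K.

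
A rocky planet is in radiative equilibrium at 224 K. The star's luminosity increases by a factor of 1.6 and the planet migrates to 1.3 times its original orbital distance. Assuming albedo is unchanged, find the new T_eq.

T_eq ≈ 221 K

T_eq ∝ L^(1/4) · d^(−1/2).
T′ = 224 × 1.6^(1/4) / 1.3^(1/2) = 221 K.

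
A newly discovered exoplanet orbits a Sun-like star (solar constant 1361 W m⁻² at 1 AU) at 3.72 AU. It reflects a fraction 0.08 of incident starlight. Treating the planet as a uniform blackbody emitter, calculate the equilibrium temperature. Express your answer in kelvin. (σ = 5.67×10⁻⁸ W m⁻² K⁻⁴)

Flux at 3.72 AU: S = 1361/3.72² = 98.3 W m⁻².
Energy balance: absorbed = emitted ⇒ πR²·S(1−A) = 4πR²·σT_eq⁴, so T_eq⁴ = S(1−A)/(4σ).
T_eq = [98.3 × 0.92 / (4 × 5.67×10⁻⁸)]^(1/4) = (3.99×10⁸)^(1/4) = 141 K.

T_eq ≈ 141 K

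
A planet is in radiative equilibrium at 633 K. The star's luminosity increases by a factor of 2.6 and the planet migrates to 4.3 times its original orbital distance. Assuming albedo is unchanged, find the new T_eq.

T_eq ≈ 388 K

T_eq ∝ L^(1/4) · d^(−1/2).
T′ = 633 × 2.6^(1/4) / 4.3^(1/2) = 388 K.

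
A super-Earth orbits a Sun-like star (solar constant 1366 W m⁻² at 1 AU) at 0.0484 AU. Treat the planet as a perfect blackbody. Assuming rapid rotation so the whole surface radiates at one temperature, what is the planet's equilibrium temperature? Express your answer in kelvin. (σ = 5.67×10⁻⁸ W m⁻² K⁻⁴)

T_eq ≈ 1270 K

Flux at 0.0484 AU: S = 1366/0.0484² = 5.83×10⁵ W m⁻².
Energy balance: absorbed = emitted ⇒ πR²·S(1−A) = 4πR²·σT_eq⁴, so T_eq⁴ = S(1−A)/(4σ).
T_eq = [5.83×10⁵ × 1.00 / (4 × 5.67×10⁻⁸)]^(1/4) = (2.57×10¹²)^(1/4) = 1270 K.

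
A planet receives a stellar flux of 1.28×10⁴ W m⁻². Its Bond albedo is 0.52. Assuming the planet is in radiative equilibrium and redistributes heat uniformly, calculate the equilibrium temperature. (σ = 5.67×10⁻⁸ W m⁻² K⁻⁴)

T_eq ≈ 406 K

Energy balance: absorbed = emitted ⇒ πR²·S(1−A) = 4πR²·σT_eq⁴, so T_eq⁴ = S(1−A)/(4σ).
T_eq = [1.28×10⁴ × 0.48 / (4 × 5.67×10⁻⁸)]^(1/4) = (2.71×10¹⁰)^(1/4) = 406 K.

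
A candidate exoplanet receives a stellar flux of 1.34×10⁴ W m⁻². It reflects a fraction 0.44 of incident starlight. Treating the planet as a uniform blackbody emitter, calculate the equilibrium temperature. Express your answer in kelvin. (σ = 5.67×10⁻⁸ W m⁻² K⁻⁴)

T_eq ≈ 426 K

Energy balance: absorbed = emitted ⇒ πR²·S(1−A) = 4πR²·σT_eq⁴, so T_eq⁴ = S(1−A)/(4σ).
T_eq = [1.34×10⁴ × 0.56 / (4 × 5.67×10⁻⁸)]^(1/4) = (3.31×10¹⁰)^(1/4) = 426 K.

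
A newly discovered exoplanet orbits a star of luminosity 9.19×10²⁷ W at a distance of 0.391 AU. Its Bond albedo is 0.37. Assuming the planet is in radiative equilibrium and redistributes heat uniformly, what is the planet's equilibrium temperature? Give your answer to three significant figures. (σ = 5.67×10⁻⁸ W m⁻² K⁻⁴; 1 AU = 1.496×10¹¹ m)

T_eq ≈ 878 K

d = 0.391 AU = 5.85×10¹⁰ m.
Flux: S = L/(4πd²) = 9.19×10²⁷/(4π×(5.85×10¹⁰)²) = 2.14×10⁵ W m⁻².
Energy balance: absorbed = emitted ⇒ πR²·S(1−A) = 4πR²·σT_eq⁴, so T_eq⁴ = S(1−A)/(4σ).
T_eq = [2.14×10⁵ × 0.63 / (4 × 5.67×10⁻⁸)]^(1/4) = (5.94×10¹¹)^(1/4) = 878 K.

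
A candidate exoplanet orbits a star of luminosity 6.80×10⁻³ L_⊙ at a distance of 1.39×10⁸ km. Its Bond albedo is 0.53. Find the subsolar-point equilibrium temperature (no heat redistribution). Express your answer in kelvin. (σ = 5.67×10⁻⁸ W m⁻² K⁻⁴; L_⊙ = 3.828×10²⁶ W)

d = 1.39×10⁸ km = 1.39×10¹¹ m.
L = 6.80×10⁻³ × 3.828×10²⁶ = 2.60×10²⁴ W.
Flux: S = L/(4πd²) = 2.60×10²⁴/(4π×(1.39×10¹¹)²) = 10.7 W m⁻².
At the subsolar point the surface absorbs S(1−A) and emits σT⁴ per unit area — no factor of 4, since only the local patch is in balance.
T = [10.7 × 0.47 / 5.67×10⁻⁸]^(1/4) = (8.89×10⁷)^(1/4) = 97.1 K.

T_ss ≈ 97.1 K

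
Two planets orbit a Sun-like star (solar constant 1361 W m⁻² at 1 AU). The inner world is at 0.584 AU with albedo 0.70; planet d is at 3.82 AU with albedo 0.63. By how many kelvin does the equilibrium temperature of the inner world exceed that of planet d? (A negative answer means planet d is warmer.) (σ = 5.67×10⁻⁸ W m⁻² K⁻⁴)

ΔT ≈ 158.5 K

T_eq = [S₀(1−A)/(4σd²)]^(1/4), so T ∝ (1−A)^(1/4) / √d.
T₁ = [1361×0.30/(4×5.67×10⁻⁸×0.584²)]^(1/4) = 269.54 K.
T₂ = [1361×0.37/(4×5.67×10⁻⁸×3.82²)]^(1/4) = 111.06 K.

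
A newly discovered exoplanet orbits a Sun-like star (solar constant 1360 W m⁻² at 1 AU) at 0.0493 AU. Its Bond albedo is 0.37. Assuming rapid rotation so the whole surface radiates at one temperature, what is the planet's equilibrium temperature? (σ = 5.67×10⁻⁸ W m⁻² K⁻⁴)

Flux at 0.0493 AU: S = 1360/0.0493² = 5.60×10⁵ W m⁻².
Energy balance: absorbed = emitted ⇒ πR²·S(1−A) = 4πR²·σT_eq⁴, so T_eq⁴ = S(1−A)/(4σ).
T_eq = [5.60×10⁵ × 0.63 / (4 × 5.67×10⁻⁸)]^(1/4) = (1.55×10¹²)^(1/4) = 1120 K.

T_eq ≈ 1120 K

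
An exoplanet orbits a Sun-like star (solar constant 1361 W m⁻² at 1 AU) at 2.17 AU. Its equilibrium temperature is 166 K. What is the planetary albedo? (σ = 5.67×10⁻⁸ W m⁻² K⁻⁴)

Flux at 2.17 AU: S = 1361/2.17² = 289 W m⁻².
From T_eq⁴ = S(1−A)/(4σ): 1−A = 4σT_eq⁴/S.
1−A = 4 × 5.67×10⁻⁸ × (166)⁴ / 289 = 0.596.

A ≈ 0.40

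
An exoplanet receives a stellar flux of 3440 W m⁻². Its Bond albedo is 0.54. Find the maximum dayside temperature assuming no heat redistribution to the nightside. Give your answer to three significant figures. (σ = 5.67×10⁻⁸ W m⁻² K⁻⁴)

With no redistribution each surface element balances locally: S(1−A) = σT⁴.
T = [3440 × 0.46 / 5.67×10⁻⁸]^(1/4) = (2.79×10¹⁰)^(1/4) = 409 K.

T_ss ≈ 409 K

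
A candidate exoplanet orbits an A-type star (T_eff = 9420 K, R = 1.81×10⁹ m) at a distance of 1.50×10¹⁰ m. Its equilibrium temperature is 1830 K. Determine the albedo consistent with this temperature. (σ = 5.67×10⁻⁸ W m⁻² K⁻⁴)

A ≈ 0.61

L = 4πR_⋆²σT_⋆⁴ = 4π(1.81×10⁹)² × 5.67×10⁻⁸ × (9420)⁴ = 1.84×10²⁸ W.
S = L/(4πd²) = 6.50×10⁶ W m⁻².
From T_eq⁴ = S(1−A)/(4σ): 1−A = 4σT_eq⁴/S.
1−A = 4 × 5.67×10⁻⁸ × (1830)⁴ / 6.50×10⁶ = 0.391.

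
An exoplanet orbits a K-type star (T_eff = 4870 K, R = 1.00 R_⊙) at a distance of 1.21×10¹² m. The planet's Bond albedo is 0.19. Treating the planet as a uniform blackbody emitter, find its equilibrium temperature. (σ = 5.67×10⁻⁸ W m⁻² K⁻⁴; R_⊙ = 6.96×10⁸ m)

R_⋆ = 1.00 × 6.96×10⁸ = 6.96×10⁸ m.
L = 4πR_⋆²σT_⋆⁴ = 4π(6.96×10⁸)² × 5.67×10⁻⁸ × (4870)⁴ = 1.94×10²⁶ W.
S = L/(4πd²) = 10.6 W m⁻².
Energy balance: absorbed = emitted ⇒ πR²·S(1−A) = 4πR²·σT_eq⁴, so T_eq⁴ = S(1−A)/(4σ).
T_eq = [10.6 × 0.81 / (4 × 5.67×10⁻⁸)]^(1/4) = (3.77×10⁷)^(1/4) = 78.4 K.

T_eq ≈ 78.4 K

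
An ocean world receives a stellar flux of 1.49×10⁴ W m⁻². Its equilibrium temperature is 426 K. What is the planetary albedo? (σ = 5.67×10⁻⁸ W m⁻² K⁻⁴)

From T_eq⁴ = S(1−A)/(4σ): 1−A = 4σT_eq⁴/S.
1−A = 4 × 5.67×10⁻⁸ × (426)⁴ / 1.49×10⁴ = 0.501.

A ≈ 0.50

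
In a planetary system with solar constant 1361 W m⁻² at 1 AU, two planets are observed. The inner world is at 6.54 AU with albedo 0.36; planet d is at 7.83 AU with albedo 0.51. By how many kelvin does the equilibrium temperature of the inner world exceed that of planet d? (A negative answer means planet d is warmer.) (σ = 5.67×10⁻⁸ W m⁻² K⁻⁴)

T_eq = [S₀(1−A)/(4σd²)]^(1/4), so T ∝ (1−A)^(1/4) / √d.
T₁ = [1361×0.64/(4×5.67×10⁻⁸×6.54²)]^(1/4) = 97.34 K.
T₂ = [1361×0.49/(4×5.67×10⁻⁸×7.83²)]^(1/4) = 83.22 K.

ΔT ≈ 14.1 K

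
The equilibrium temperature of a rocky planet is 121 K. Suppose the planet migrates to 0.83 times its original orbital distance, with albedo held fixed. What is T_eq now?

T_eq ≈ 133 K

T_eq ∝ L^(1/4) · d^(−1/2).
T′ = 121 / 0.83^(1/2) = 133 K.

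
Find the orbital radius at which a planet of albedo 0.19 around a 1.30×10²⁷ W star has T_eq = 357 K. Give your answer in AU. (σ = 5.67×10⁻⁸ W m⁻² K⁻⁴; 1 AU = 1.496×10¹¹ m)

From T_eq⁴ = L(1−A)/(16πσd²): d = √[L(1−A)/(16πσT_eq⁴)].
d = √[1.30×10²⁷ × 0.81 / (16π × 5.67×10⁻⁸ × (357)⁴)] = 1.51×10¹¹ m = 1.01 AU.

d ≈ 1.01 AU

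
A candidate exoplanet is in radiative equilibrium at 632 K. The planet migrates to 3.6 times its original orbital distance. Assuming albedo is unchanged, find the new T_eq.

T_eq ∝ L^(1/4) · d^(−1/2).
T′ = 632 / 3.6^(1/2) = 333 K.

T_eq ≈ 333 K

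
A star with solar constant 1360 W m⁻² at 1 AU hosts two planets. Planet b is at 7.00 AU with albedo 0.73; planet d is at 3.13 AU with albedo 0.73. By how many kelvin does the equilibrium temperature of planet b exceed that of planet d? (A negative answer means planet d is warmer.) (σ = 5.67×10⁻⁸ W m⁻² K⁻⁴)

T_eq = [S₀(1−A)/(4σd²)]^(1/4), so T ∝ (1−A)^(1/4) / √d.
T₁ = [1360×0.27/(4×5.67×10⁻⁸×7.00²)]^(1/4) = 75.82 K.
T₂ = [1360×0.27/(4×5.67×10⁻⁸×3.13²)]^(1/4) = 113.38 K.

ΔT ≈ -37.6 K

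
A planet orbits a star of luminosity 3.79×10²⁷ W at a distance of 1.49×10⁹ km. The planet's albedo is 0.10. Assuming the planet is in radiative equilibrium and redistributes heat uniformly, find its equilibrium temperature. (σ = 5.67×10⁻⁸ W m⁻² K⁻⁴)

d = 1.49×10⁹ km = 1.49×10¹² m.
Flux: S = L/(4πd²) = 3.79×10²⁷/(4π×(1.49×10¹²)²) = 136 W m⁻².
Energy balance: absorbed = emitted ⇒ πR²·S(1−A) = 4πR²·σT_eq⁴, so T_eq⁴ = S(1−A)/(4σ).
T_eq = [136 × 0.90 / (4 × 5.67×10⁻⁸)]^(1/4) = (5.39×10⁸)^(1/4) = 152 K.

T_eq ≈ 152 K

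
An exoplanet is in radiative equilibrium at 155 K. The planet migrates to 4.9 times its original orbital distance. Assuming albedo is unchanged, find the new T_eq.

T_eq ≈ 70.0 K

T_eq ∝ L^(1/4) · d^(−1/2).
T′ = 155 / 4.9^(1/2) = 70.0 K.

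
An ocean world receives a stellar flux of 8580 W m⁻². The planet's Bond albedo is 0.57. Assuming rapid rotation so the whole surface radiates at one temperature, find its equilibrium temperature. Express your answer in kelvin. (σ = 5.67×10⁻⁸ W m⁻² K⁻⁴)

Energy balance: absorbed = emitted ⇒ πR²·S(1−A) = 4πR²·σT_eq⁴, so T_eq⁴ = S(1−A)/(4σ).
T_eq = [8580 × 0.43 / (4 × 5.67×10⁻⁸)]^(1/4) = (1.63×10¹⁰)^(1/4) = 357 K.

T_eq ≈ 357 K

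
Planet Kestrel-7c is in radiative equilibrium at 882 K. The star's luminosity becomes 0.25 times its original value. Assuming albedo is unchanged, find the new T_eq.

T_eq ∝ L^(1/4) · d^(−1/2).
T′ = 882 × 0.25^(1/4) = 624 K.

T_eq ≈ 624 K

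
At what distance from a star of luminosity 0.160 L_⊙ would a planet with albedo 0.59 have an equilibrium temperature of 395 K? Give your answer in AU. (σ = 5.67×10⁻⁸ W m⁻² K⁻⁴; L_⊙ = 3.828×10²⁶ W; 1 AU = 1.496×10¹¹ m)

L = 0.160 × 3.828×10²⁶ = 6.12×10²⁵ W.
From T_eq⁴ = L(1−A)/(16πσd²): d = √[L(1−A)/(16πσT_eq⁴)].
d = √[6.12×10²⁵ × 0.41 / (16π × 5.67×10⁻⁸ × (395)⁴)] = 1.90×10¹⁰ m = 0.127 AU.

d ≈ 0.127 AU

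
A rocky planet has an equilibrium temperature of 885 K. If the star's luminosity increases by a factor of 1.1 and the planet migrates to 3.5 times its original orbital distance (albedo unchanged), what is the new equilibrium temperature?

T_eq ≈ 484 K

T_eq ∝ L^(1/4) · d^(−1/2).
T′ = 885 × 1.1^(1/4) / 3.5^(1/2) = 484 K.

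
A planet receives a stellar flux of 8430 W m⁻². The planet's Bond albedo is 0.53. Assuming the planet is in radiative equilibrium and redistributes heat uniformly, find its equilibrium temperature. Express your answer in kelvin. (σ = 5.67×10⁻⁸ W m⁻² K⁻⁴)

Energy balance: absorbed = emitted ⇒ πR²·S(1−A) = 4πR²·σT_eq⁴, so T_eq⁴ = S(1−A)/(4σ).
T_eq = [8430 × 0.47 / (4 × 5.67×10⁻⁸)]^(1/4) = (1.75×10¹⁰)^(1/4) = 364 K.

T_eq ≈ 364 K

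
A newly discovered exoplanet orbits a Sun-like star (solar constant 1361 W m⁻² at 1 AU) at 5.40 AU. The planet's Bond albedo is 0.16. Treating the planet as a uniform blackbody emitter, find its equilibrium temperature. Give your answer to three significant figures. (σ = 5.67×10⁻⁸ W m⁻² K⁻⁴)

T_eq ≈ 115 K

Flux at 5.40 AU: S = 1361/5.40² = 46.7 W m⁻².
Energy balance: absorbed = emitted ⇒ πR²·S(1−A) = 4πR²·σT_eq⁴, so T_eq⁴ = S(1−A)/(4σ).
T_eq = [46.7 × 0.84 / (4 × 5.67×10⁻⁸)]^(1/4) = (1.73×10⁸)^(1/4) = 115 K.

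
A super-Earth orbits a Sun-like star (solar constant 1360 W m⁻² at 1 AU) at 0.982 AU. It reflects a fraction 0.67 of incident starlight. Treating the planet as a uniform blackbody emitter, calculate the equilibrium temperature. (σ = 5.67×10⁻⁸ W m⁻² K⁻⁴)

T_eq ≈ 213 K

Flux at 0.982 AU: S = 1360/0.982² = 1410 W m⁻².
Energy balance: absorbed = emitted ⇒ πR²·S(1−A) = 4πR²·σT_eq⁴, so T_eq⁴ = S(1−A)/(4σ).
T_eq = [1410 × 0.33 / (4 × 5.67×10⁻⁸)]^(1/4) = (2.05×10⁹)^(1/4) = 213 K.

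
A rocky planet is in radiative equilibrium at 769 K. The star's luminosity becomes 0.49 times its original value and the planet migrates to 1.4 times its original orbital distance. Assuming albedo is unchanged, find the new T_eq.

T_eq ∝ L^(1/4) · d^(−1/2).
T′ = 769 × 0.49^(1/4) / 1.4^(1/2) = 544 K.

T_eq ≈ 544 K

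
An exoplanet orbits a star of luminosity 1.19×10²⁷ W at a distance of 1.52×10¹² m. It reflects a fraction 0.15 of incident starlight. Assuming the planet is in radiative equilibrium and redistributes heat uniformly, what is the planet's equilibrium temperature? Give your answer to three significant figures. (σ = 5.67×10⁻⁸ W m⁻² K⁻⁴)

Flux: S = L/(4πd²) = 1.19×10²⁷/(4π×(1.52×10¹²)²) = 41.0 W m⁻².
Energy balance: absorbed = emitted ⇒ πR²·S(1−A) = 4πR²·σT_eq⁴, so T_eq⁴ = S(1−A)/(4σ).
T_eq = [41.0 × 0.85 / (4 × 5.67×10⁻⁸)]^(1/4) = (1.54×10⁸)^(1/4) = 111 K.

T_eq ≈ 111 K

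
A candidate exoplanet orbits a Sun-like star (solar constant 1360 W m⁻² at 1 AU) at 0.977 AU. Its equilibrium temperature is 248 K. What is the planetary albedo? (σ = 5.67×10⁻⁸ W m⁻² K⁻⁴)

Flux at 0.977 AU: S = 1360/0.977² = 1420 W m⁻².
From T_eq⁴ = S(1−A)/(4σ): 1−A = 4σT_eq⁴/S.
1−A = 4 × 5.67×10⁻⁸ × (248)⁴ / 1420 = 0.602.

A ≈ 0.40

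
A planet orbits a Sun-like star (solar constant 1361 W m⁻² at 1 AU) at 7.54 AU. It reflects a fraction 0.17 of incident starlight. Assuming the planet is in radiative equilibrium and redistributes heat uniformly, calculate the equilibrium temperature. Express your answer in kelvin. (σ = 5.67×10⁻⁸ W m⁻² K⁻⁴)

T_eq ≈ 96.7 K

Flux at 7.54 AU: S = 1361/7.54² = 23.9 W m⁻².
Energy balance: absorbed = emitted ⇒ πR²·S(1−A) = 4πR²·σT_eq⁴, so T_eq⁴ = S(1−A)/(4σ).
T_eq = [23.9 × 0.83 / (4 × 5.67×10⁻⁸)]^(1/4) = (8.76×10⁷)^(1/4) = 96.7 K.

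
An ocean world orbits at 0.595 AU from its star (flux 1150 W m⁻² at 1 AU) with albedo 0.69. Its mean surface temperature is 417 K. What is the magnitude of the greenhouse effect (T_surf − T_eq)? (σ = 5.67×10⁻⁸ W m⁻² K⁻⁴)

ΔT ≈ 158.9 K

S = 1150/0.595² = 3248 W m⁻².
T_eq = [S(1−A)/(4σ)]^(1/4) = [3248×0.31/(4×5.67×10⁻⁸)]^(1/4) = 258.1 K.
ΔT = T_surf − T_eq = 417 − 258.1.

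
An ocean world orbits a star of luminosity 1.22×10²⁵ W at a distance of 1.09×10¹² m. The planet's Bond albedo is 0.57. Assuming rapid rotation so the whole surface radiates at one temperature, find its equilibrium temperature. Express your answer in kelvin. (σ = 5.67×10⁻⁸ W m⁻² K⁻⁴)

Flux: S = L/(4πd²) = 1.22×10²⁵/(4π×(1.09×10¹²)²) = 0.817 W m⁻².
Energy balance: absorbed = emitted ⇒ πR²·S(1−A) = 4πR²·σT_eq⁴, so T_eq⁴ = S(1−A)/(4σ).
T_eq = [0.817 × 0.43 / (4 × 5.67×10⁻⁸)]^(1/4) = (1.55×10⁶)^(1/4) = 35.3 K.

T_eq ≈ 35.3 K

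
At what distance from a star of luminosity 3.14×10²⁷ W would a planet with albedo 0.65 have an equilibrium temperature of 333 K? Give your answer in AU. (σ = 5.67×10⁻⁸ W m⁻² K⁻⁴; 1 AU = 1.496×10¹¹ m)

d ≈ 1.18 AU

From T_eq⁴ = L(1−A)/(16πσd²): d = √[L(1−A)/(16πσT_eq⁴)].
d = √[3.14×10²⁷ × 0.35 / (16π × 5.67×10⁻⁸ × (333)⁴)] = 1.77×10¹¹ m = 1.18 AU.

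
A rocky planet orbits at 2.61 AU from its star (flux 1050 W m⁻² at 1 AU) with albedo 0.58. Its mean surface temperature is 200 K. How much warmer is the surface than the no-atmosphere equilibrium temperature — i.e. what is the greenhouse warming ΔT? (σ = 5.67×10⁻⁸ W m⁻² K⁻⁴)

ΔT ≈ 70.0 K

S = 1050/2.61² = 154.1 W m⁻².
T_eq = [S(1−A)/(4σ)]^(1/4) = [154.1×0.42/(4×5.67×10⁻⁸)]^(1/4) = 130.0 K.
ΔT = T_surf − T_eq = 200 − 130.0.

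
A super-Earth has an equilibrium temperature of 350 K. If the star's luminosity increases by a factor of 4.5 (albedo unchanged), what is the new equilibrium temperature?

T_eq ≈ 510 K

T_eq ∝ L^(1/4) · d^(−1/2).
T′ = 350 × 4.5^(1/4) = 510 K.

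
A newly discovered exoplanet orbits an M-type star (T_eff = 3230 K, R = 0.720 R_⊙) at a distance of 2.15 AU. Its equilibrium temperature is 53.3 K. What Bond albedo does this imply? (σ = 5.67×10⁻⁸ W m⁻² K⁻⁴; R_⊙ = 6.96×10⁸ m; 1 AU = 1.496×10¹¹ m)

A ≈ 0.88

R_⋆ = 0.720 × 6.96×10⁸ = 5.01×10⁸ m.
d = 2.15 AU = 3.22×10¹¹ m.
L = 4πR_⋆²σT_⋆⁴ = 4π(5.01×10⁸)² × 5.67×10⁻⁸ × (3230)⁴ = 1.95×10²⁵ W.
S = L/(4πd²) = 15.0 W m⁻².
From T_eq⁴ = S(1−A)/(4σ): 1−A = 4σT_eq⁴/S.
1−A = 4 × 5.67×10⁻⁸ × (53.3)⁴ / 15.0 = 0.122.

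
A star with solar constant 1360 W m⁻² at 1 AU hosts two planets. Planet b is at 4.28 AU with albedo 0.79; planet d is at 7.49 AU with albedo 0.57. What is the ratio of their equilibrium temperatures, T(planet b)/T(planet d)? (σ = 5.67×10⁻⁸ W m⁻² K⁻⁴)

T_eq = [S₀(1−A)/(4σd²)]^(1/4), so T ∝ (1−A)^(1/4) / √d.
T₁ = [1360×0.21/(4×5.67×10⁻⁸×4.28²)]^(1/4) = 91.06 K.
T₂ = [1360×0.43/(4×5.67×10⁻⁸×7.49²)]^(1/4) = 82.34 K.

T₁/T₂ ≈ 1.106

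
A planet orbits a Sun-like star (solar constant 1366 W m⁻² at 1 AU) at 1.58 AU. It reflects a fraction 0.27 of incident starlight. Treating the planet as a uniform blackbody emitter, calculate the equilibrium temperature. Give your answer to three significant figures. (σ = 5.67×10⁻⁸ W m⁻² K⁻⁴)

T_eq ≈ 205 K

Flux at 1.58 AU: S = 1366/1.58² = 547 W m⁻².
Energy balance: absorbed = emitted ⇒ πR²·S(1−A) = 4πR²·σT_eq⁴, so T_eq⁴ = S(1−A)/(4σ).
T_eq = [547 × 0.73 / (4 × 5.67×10⁻⁸)]^(1/4) = (1.76×10⁹)^(1/4) = 205 K.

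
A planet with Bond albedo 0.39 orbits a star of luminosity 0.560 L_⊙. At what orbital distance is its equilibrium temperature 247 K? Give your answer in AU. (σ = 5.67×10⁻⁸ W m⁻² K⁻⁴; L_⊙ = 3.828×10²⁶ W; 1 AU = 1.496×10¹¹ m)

d ≈ 0.742 AU

L = 0.560 × 3.828×10²⁶ = 2.14×10²⁶ W.
From T_eq⁴ = L(1−A)/(16πσd²): d = √[L(1−A)/(16πσT_eq⁴)].
d = √[2.14×10²⁶ × 0.61 / (16π × 5.67×10⁻⁸ × (247)⁴)] = 1.11×10¹¹ m = 0.742 AU.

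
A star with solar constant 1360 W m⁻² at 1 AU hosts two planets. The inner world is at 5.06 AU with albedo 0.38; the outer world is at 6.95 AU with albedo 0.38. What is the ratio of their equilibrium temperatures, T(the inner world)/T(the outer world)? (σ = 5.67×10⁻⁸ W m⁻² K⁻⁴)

T₁/T₂ ≈ 1.172

T_eq = [S₀(1−A)/(4σd²)]^(1/4), so T ∝ (1−A)^(1/4) / √d.
T₁ = [1360×0.62/(4×5.67×10⁻⁸×5.06²)]^(1/4) = 109.77 K.
T₂ = [1360×0.62/(4×5.67×10⁻⁸×6.95²)]^(1/4) = 93.67 K.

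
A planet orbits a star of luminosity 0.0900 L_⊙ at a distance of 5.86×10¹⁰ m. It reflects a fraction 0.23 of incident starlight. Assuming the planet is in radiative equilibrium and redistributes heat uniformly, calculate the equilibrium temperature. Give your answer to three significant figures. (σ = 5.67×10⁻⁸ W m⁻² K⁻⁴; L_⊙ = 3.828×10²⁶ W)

T_eq ≈ 228 K

L = 0.0900 × 3.828×10²⁶ = 3.45×10²⁵ W.
Flux: S = L/(4πd²) = 3.45×10²⁵/(4π×(5.86×10¹⁰)²) = 798 W m⁻².
Energy balance: absorbed = emitted ⇒ πR²·S(1−A) = 4πR²·σT_eq⁴, so T_eq⁴ = S(1−A)/(4σ).
T_eq = [798 × 0.77 / (4 × 5.67×10⁻⁸)]^(1/4) = (2.71×10⁹)^(1/4) = 228 K.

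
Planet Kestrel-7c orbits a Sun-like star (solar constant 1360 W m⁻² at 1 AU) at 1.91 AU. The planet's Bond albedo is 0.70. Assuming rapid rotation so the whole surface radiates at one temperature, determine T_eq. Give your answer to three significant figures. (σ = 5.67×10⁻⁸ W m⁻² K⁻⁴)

Flux at 1.91 AU: S = 1360/1.91² = 373 W m⁻².
Energy balance: absorbed = emitted ⇒ πR²·S(1−A) = 4πR²·σT_eq⁴, so T_eq⁴ = S(1−A)/(4σ).
T_eq = [373 × 0.30 / (4 × 5.67×10⁻⁸)]^(1/4) = (4.93×10⁸)^(1/4) = 149 K.

T_eq ≈ 149 K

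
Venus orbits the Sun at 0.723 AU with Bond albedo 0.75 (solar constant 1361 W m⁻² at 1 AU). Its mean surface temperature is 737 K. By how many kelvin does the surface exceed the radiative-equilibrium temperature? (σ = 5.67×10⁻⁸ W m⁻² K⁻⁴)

ΔT ≈ 505.5 K

S = 1361/0.723² = 2604 W m⁻².
T_eq = [S(1−A)/(4σ)]^(1/4) = [2604×0.25/(4×5.67×10⁻⁸)]^(1/4) = 231.5 K.
ΔT = T_surf − T_eq = 737 − 231.5.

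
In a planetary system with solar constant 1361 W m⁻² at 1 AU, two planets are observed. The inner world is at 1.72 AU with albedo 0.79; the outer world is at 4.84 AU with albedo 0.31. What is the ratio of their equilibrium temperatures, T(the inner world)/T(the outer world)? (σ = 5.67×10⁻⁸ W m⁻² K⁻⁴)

T₁/T₂ ≈ 1.246

T_eq = [S₀(1−A)/(4σd²)]^(1/4), so T ∝ (1−A)^(1/4) / √d.
T₁ = [1361×0.21/(4×5.67×10⁻⁸×1.72²)]^(1/4) = 143.66 K.
T₂ = [1361×0.69/(4×5.67×10⁻⁸×4.84²)]^(1/4) = 115.30 K.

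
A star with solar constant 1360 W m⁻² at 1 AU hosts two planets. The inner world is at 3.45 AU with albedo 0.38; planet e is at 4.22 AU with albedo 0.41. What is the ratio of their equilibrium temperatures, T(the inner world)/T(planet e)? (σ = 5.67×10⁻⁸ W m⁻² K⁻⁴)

T₁/T₂ ≈ 1.120

T_eq = [S₀(1−A)/(4σd²)]^(1/4), so T ∝ (1−A)^(1/4) / √d.
T₁ = [1360×0.62/(4×5.67×10⁻⁸×3.45²)]^(1/4) = 132.94 K.
T₂ = [1360×0.59/(4×5.67×10⁻⁸×4.22²)]^(1/4) = 118.72 K.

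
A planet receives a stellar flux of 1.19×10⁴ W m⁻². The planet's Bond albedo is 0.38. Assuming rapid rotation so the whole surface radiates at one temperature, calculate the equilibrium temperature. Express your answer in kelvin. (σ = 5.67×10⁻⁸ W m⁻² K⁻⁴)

T_eq ≈ 425 K

Energy balance: absorbed = emitted ⇒ πR²·S(1−A) = 4πR²·σT_eq⁴, so T_eq⁴ = S(1−A)/(4σ).
T_eq = [1.19×10⁴ × 0.62 / (4 × 5.67×10⁻⁸)]^(1/4) = (3.25×10¹⁰)^(1/4) = 425 K.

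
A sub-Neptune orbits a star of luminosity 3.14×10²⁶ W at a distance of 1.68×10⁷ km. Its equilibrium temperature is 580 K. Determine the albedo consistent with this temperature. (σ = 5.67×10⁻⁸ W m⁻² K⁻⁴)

A ≈ 0.71

d = 1.68×10⁷ km = 1.68×10¹⁰ m.
Flux: S = L/(4πd²) = 3.14×10²⁶/(4π×(1.68×10¹⁰)²) = 8.85×10⁴ W m⁻².
From T_eq⁴ = S(1−A)/(4σ): 1−A = 4σT_eq⁴/S.
1−A = 4 × 5.67×10⁻⁸ × (580)⁴ / 8.85×10⁴ = 0.290.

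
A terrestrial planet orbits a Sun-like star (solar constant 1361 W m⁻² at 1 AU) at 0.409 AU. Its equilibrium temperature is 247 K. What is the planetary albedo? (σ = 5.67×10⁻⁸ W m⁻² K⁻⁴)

Flux at 0.409 AU: S = 1361/0.409² = 8140 W m⁻².
From T_eq⁴ = S(1−A)/(4σ): 1−A = 4σT_eq⁴/S.
1−A = 4 × 5.67×10⁻⁸ × (247)⁴ / 8140 = 0.104.

A ≈ 0.90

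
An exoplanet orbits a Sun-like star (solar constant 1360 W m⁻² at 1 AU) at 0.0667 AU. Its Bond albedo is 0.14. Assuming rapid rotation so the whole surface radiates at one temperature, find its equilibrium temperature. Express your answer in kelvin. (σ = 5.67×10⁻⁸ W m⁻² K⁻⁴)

T_eq ≈ 1040 K

Flux at 0.0667 AU: S = 1360/0.0667² = 3.06×10⁵ W m⁻².
Energy balance: absorbed = emitted ⇒ πR²·S(1−A) = 4πR²·σT_eq⁴, so T_eq⁴ = S(1−A)/(4σ).
T_eq = [3.06×10⁵ × 0.86 / (4 × 5.67×10⁻⁸)]^(1/4) = (1.16×10¹²)^(1/4) = 1040 K.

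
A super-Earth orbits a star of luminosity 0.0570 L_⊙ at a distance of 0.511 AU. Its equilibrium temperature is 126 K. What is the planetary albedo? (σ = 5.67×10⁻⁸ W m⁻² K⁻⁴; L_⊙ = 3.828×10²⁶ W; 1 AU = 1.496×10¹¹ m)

d = 0.511 AU = 7.64×10¹⁰ m.
L = 0.0570 × 3.828×10²⁶ = 2.18×10²⁵ W.
Flux: S = L/(4πd²) = 2.18×10²⁵/(4π×(7.64×10¹⁰)²) = 297 W m⁻².
From T_eq⁴ = S(1−A)/(4σ): 1−A = 4σT_eq⁴/S.
1−A = 4 × 5.67×10⁻⁸ × (126)⁴ / 297 = 0.192.

A ≈ 0.81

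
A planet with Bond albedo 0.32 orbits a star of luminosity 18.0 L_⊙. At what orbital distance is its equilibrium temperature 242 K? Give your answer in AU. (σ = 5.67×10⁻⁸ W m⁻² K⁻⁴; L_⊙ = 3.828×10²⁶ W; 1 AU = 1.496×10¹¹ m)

d ≈ 4.63 AU

L = 18.0 × 3.828×10²⁶ = 6.89×10²⁷ W.
From T_eq⁴ = L(1−A)/(16πσd²): d = √[L(1−A)/(16πσT_eq⁴)].
d = √[6.89×10²⁷ × 0.68 / (16π × 5.67×10⁻⁸ × (242)⁴)] = 6.92×10¹¹ m = 4.63 AU.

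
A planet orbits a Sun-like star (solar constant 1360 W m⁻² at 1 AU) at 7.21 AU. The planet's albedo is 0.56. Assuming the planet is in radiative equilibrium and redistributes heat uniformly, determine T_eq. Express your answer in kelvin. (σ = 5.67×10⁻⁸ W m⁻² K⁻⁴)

T_eq ≈ 84.4 K

Flux at 7.21 AU: S = 1360/7.21² = 26.2 W m⁻².
Energy balance: absorbed = emitted ⇒ πR²·S(1−A) = 4πR²·σT_eq⁴, so T_eq⁴ = S(1−A)/(4σ).
T_eq = [26.2 × 0.44 / (4 × 5.67×10⁻⁸)]^(1/4) = (5.08×10⁷)^(1/4) = 84.4 K.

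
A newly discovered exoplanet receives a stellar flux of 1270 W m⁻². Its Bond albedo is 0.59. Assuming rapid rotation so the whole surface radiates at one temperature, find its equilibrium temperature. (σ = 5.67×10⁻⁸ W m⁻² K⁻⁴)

Energy balance: absorbed = emitted ⇒ πR²·S(1−A) = 4πR²·σT_eq⁴, so T_eq⁴ = S(1−A)/(4σ).
T_eq = [1270 × 0.41 / (4 × 5.67×10⁻⁸)]^(1/4) = (2.30×10⁹)^(1/4) = 219 K.

T_eq ≈ 219 K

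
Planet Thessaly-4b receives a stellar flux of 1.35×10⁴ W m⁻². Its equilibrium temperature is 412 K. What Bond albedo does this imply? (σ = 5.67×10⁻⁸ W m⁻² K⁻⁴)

A ≈ 0.52

From T_eq⁴ = S(1−A)/(4σ): 1−A = 4σT_eq⁴/S.
1−A = 4 × 5.67×10⁻⁸ × (412)⁴ / 1.35×10⁴ = 0.484.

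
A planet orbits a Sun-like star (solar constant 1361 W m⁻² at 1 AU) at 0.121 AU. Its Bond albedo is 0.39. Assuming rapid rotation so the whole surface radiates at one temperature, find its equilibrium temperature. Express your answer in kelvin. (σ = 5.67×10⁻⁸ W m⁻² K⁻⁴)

Flux at 0.121 AU: S = 1361/0.121² = 9.30×10⁴ W m⁻².
Energy balance: absorbed = emitted ⇒ πR²·S(1−A) = 4πR²·σT_eq⁴, so T_eq⁴ = S(1−A)/(4σ).
T_eq = [9.30×10⁴ × 0.61 / (4 × 5.67×10⁻⁸)]^(1/4) = (2.50×10¹¹)^(1/4) = 707 K.

T_eq ≈ 707 K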